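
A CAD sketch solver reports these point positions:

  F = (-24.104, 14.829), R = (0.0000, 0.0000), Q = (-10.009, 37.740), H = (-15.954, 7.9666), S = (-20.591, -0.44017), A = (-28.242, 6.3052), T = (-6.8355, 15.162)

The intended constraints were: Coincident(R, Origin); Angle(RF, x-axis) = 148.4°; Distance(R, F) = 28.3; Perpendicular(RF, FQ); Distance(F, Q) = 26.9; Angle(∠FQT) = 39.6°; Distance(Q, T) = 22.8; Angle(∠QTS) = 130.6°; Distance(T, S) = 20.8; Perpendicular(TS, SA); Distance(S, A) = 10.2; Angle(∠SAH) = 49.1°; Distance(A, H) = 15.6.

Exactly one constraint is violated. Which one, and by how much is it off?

Distance(A, H) = 15.6 — off by 3.20.

R = (0.00, 0.00) ✓; RF at 148.4° ✓; |RF| = 28.30 ✓; ∠(RF, FQ) = 90.00° ✓; |FQ| = 26.90 ✓; ∠FQT = 39.60° ✓; |QT| = 22.80 ✓; ∠QTS = 130.6° ✓; |TS| = 20.80 ✓; ∠(TS, SA) = 90.00° ✓; |SA| = 10.20 ✓; ∠SAH = 49.10° ✓; |AH| = 12.40 ✗.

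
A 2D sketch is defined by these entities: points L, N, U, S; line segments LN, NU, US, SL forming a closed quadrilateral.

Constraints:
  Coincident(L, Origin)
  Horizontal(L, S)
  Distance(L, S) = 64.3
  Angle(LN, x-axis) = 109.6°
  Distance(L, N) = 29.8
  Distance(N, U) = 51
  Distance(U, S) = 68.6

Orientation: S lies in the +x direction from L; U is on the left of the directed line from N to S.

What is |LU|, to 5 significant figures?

66.715

L is at the origin; LS is horizontal with |LS| = 64.3 and S in +x, so S = (64.3, 0). LN runs at 109.6° with |LN| = 29.8, so N = (-9.9965, 28.073). U is determined by |NU| = 51.0 and |US| = 68.6 together: it lies at the intersection of circle(N, 51.0) and circle(S, 68.6). With |NS| = 79.423, the foot of the radical line on NS is 26.460 from N and the perpendicular offset is √(51.0² − 26.460²) = 43.599. Taking the left-of-NS solution: U = (30.166, 59.505).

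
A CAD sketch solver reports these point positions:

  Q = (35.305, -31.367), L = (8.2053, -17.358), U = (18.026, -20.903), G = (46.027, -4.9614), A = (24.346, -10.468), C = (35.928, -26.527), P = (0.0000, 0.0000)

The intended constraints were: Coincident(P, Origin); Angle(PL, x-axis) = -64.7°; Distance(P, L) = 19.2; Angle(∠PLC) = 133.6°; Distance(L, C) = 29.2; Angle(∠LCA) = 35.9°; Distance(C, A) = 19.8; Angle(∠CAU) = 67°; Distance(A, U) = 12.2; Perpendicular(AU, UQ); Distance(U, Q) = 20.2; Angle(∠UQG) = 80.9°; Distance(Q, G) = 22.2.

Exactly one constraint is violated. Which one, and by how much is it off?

Distance(Q, G) = 22.2 — off by 6.30.

P = (0.00, 0.00) ✓; PL at -64.70° ✓; |PL| = 19.20 ✓; ∠PLC = 133.6° ✓; |LC| = 29.20 ✓; ∠LCA = 35.90° ✓; |CA| = 19.80 ✓; ∠CAU = 67.00° ✓; |AU| = 12.20 ✓; ∠(AU, UQ) = 90.00° ✓; |UQ| = 20.20 ✓; ∠UQG = 80.90° ✓; |QG| = 28.50 ✗.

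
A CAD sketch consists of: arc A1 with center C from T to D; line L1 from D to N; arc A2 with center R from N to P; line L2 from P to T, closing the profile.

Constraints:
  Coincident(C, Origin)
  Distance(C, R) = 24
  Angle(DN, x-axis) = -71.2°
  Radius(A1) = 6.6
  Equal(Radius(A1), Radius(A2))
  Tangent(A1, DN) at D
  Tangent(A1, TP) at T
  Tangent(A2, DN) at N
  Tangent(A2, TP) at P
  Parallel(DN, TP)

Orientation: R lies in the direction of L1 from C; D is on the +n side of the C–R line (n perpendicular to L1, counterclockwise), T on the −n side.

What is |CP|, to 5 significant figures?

24.891

The slot axis is L1's direction at -71.2°, so u = (cos -71.2°, sin -71.2°) = (0.32227, -0.94665) and n = (−sin -71.2°, cos -71.2°) = (0.94665, 0.32227). C is at the origin and R lies 24.0 along u from C, so R = 24.0·u = (7.7344, -22.720). Tangency of A1 to both parallel lines with radius 6.6 puts D and T at C ± 6.6·n: D = (6.2479, 2.1270), T = (-6.2479, -2.1270). Equal radii place N and P the same way about R: N = R + 6.6·n = (13.982, -20.593), P = R − 6.6·n = (1.4865, -24.847). Then |CP| = |P − C| = 24.891.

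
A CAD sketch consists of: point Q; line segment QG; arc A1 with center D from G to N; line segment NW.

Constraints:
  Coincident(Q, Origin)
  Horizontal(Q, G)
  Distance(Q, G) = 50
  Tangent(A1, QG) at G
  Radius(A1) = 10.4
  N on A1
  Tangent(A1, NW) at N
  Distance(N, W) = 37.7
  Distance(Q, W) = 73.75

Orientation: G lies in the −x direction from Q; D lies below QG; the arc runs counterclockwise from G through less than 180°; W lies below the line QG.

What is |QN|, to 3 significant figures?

61.5

Checks: |DN| = 10.40 ✓; ∠(DN, NW) = 90.00° ✓; |NW| = 37.70 ✓; |QW| = 73.75 ✓.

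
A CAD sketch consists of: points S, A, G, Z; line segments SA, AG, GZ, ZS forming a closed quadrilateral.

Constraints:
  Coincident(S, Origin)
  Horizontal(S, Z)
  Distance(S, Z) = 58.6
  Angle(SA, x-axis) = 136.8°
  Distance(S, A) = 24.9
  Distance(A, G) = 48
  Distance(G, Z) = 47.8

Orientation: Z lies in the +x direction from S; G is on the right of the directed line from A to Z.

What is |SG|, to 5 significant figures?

23.231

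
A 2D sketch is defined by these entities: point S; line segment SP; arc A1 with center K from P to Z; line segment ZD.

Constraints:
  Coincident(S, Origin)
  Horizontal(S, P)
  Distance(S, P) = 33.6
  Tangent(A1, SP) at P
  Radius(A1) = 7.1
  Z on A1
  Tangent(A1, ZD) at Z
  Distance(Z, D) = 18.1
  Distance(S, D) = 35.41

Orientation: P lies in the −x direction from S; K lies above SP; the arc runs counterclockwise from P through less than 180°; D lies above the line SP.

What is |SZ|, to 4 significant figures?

27.34

Checks: |SP| = 33.60 ✓; |KZ| = 7.100 ✓; ∠(KZ, ZD) = 90.00° ✓; |ZD| = 18.10 ✓; |SD| = 35.41 ✓.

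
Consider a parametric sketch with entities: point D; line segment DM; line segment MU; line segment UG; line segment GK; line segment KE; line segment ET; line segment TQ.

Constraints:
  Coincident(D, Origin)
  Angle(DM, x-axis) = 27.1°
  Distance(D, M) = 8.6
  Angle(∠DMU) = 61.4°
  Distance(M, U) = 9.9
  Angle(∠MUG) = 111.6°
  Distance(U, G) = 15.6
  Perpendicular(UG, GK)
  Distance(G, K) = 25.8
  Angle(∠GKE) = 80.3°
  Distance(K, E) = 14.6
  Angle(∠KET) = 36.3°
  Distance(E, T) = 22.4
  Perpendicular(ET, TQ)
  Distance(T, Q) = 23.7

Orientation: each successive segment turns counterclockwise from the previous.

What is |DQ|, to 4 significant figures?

37.69

D is at the origin; DM runs at 27.1° with length 8.6, so M = (7.656, 3.918). ∠DMU = 61.4° gives MU at 145.7° from the x-axis; with |MU| = 9.9, U = (-0.5225, 9.497). ∠MUG = 111.6° gives UG at -145.9° from the x-axis; with |UG| = 15.6, G = (-13.44, 0.7506). The perpendicularity gives GK at right angles to UG, so GK runs at -55.90°; with |GK| = 25.8, K = (1.024, -20.61). ∠GKE = 80.3° gives KE at 43.80° from the x-axis; with |KE| = 14.6, E = (11.56, -10.51). ∠KET = 36.3° gives ET at -172.5° from the x-axis; with |ET| = 22.4, T = (-10.65, -13.43). ET is perpendicular to TQ, so TQ runs at -82.50°; with |TQ| = 23.7, Q = (-7.553, -36.93). Then |DQ| = |Q − D| = 37.69.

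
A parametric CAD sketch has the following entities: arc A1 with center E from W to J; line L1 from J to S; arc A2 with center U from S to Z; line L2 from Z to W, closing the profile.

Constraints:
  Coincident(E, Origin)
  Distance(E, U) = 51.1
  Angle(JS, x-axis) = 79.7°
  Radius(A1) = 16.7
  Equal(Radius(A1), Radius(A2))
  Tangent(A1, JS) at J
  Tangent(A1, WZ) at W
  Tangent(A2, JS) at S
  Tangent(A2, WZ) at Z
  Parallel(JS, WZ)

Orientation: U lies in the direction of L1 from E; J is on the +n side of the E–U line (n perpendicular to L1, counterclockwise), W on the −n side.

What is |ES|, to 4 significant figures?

53.76

Tangency of A1 to both parallel lines with radius 16.7 puts J and W at E ± 16.7·n: J = (-16.43, 2.986), W = (16.43, -2.986). Equal radii place S and Z the same way about U: S = U + 16.7·n = (-7.294, 53.26), Z = U − 16.7·n = (25.57, 47.29). Then |ES| = |S − E| = 53.76.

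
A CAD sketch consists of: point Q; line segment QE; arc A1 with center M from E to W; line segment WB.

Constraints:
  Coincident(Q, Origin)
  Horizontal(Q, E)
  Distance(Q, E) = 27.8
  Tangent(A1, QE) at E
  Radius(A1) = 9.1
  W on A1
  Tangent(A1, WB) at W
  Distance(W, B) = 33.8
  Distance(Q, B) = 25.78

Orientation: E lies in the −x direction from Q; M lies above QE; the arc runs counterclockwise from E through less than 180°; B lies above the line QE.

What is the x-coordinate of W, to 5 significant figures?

-21.572

Checks: |MW| = 9.100 ✓; ∠(MW, WB) = 90.00° ✓; |WB| = 33.80 ✓; |QB| = 25.78 ✓.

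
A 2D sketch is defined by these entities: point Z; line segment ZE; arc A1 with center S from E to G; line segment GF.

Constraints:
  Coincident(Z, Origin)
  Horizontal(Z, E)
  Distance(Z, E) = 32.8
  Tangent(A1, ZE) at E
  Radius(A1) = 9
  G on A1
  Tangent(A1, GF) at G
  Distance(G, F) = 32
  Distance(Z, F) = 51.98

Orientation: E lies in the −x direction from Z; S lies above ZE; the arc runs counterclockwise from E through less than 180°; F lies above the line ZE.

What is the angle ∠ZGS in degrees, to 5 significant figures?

144.15°

Checks: |SG| = 9.000 ✓; ∠(SG, GF) = 90.00° ✓; |GF| = 32.00 ✓; |ZF| = 51.98 ✓.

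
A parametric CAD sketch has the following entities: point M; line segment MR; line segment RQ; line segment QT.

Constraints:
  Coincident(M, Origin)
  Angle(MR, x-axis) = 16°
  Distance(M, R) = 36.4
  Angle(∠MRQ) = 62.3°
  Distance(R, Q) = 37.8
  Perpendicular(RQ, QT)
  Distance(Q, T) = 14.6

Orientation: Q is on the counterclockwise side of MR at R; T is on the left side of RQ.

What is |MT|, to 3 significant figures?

27.3

∠MRQ = 62.3°, so RQ runs at 16.0° + (180° − 62.3°) = 134° from the x-axis; with |RQ| = 37.8, Q = R + 37.8·(cos 134°, sin 134°) = (8.87, 37.4). RQ ⟂ QT; with |QT| = 14.6 on the left of RQ, T = Q + 14.6·(-0.723, -0.691) = (-1.68, 27.3). Then |MT| = |T − M| = 27.3.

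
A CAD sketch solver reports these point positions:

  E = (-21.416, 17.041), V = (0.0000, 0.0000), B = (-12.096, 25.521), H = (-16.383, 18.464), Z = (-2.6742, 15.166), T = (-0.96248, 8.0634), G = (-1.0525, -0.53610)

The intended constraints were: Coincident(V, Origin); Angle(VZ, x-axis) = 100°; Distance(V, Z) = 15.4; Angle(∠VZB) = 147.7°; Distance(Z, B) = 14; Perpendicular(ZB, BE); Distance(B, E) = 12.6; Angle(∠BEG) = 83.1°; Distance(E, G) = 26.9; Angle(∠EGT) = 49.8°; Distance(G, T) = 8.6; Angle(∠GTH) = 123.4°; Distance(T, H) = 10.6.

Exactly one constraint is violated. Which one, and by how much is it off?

Distance(T, H) = 10.6 — off by 8.00.

V = (0.00, 0.00) ✓; VZ at 100.0° ✓; |VZ| = 15.40 ✓; ∠VZB = 147.7° ✓; |ZB| = 14.00 ✓; ∠(ZB, BE) = 90.00° ✓; |BE| = 12.60 ✓; ∠BEG = 83.10° ✓; |EG| = 26.90 ✓; ∠EGT = 49.80° ✓; |GT| = 8.600 ✓; ∠GTH = 123.4° ✓; |TH| = 18.60 ✗.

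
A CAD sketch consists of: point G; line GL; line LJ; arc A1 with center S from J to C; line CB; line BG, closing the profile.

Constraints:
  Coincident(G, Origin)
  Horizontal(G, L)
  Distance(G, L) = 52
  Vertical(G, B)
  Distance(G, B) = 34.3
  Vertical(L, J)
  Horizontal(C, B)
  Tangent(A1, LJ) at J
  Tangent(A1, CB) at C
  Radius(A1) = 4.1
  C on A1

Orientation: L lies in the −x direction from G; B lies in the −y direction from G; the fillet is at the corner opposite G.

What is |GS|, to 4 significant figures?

56.63

G is at the origin; G and L share the same y with |GL| = 52.0 and L on the −x side, so L = (-52.00, 0.000). GB is vertical with |GB| = 34.3 and B on the −y side, so B = (0.000, -34.30). The virtual corner opposite G is at (-52.00, -34.30). Tangency of A1 to LJ means the radius SJ is perpendicular to LJ and A1 meets CB tangentially, so SC is at right angles to CB, with radius 4.1, so the center S sits 4.1 in from both sides at S = (-47.90, -30.20). Then |GS| = |S − G| = 56.63.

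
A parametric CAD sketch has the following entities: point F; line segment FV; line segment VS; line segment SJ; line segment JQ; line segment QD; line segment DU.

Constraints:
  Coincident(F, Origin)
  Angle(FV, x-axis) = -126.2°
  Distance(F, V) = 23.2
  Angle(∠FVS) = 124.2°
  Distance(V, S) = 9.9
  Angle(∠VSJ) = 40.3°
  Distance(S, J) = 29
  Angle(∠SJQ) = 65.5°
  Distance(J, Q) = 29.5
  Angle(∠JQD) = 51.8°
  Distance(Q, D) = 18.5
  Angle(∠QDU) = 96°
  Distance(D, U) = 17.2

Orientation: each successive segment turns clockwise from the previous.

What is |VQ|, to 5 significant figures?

22.422

F is at the origin; FV runs at -126.2° with length 23.2, so V = (-13.702, -18.721). ∠FVS = 124.2° gives VS at 178.00° from the x-axis; with |VS| = 9.9, S = (-23.596, -18.376). ∠VSJ = 40.3° gives SJ at 38.300° from the x-axis; with |SJ| = 29.0, J = (-0.83751, -0.40238). ∠SJQ = 65.5° gives JQ at -76.200° from the x-axis; with |JQ| = 29.5, Q = (6.1992, -29.051). Then |VQ| = |Q − V| = 22.422.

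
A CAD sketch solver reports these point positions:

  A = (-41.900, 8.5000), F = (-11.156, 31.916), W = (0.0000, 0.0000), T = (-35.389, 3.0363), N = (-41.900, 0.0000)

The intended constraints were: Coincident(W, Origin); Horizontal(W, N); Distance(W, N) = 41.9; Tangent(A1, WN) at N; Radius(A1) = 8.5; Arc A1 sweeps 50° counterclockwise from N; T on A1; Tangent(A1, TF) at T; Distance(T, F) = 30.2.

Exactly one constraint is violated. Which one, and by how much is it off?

Distance(T, F) = 30.2 — off by 7.50.

W = (0.00, 0.00) ✓; W.y = 0.00, N.y = 0.00 ✓; |WN| = 41.90 ✓; ∠(AN, NW) = 90.00° ✓; |AN| = 8.500 ✓; bearing(A→T) − bearing(A→N) = 50.00° ✓; |AT| = 8.500 ✓; ∠(AT, TF) = 90.00° ✓; |TF| = 37.70 ✗.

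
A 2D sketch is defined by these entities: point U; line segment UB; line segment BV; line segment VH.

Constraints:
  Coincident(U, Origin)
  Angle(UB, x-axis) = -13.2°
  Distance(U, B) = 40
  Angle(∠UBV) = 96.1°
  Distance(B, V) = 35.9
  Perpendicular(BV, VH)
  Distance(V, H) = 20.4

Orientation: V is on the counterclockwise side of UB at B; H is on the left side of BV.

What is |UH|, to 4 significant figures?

44.58

U is at the origin; UB runs at -13.2° with length 40.0, so B = 40.0·(cos -13.2°, sin -13.2°) = (38.94, -9.134). ∠UBV = 96.1°, so BV runs at -13.2° + (180° − 96.1°) = 70.70° from the x-axis; with |BV| = 35.9, V = B + 35.9·(cos 70.70°, sin 70.70°) = (50.81, 24.75). BV is perpendicular to VH; with |VH| = 20.4 on the left of BV, H = V + 20.4·(-0.9438, 0.3305) = (31.56, 31.49). Then |UH| = |H − U| = 44.58.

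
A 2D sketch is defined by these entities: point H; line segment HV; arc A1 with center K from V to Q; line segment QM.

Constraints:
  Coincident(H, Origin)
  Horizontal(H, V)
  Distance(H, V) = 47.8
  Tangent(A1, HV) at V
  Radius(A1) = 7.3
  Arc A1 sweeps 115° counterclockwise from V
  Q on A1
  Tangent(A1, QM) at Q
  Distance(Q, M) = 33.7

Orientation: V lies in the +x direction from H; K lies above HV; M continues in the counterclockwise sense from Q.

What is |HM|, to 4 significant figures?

57.35

H is at the origin; HV is horizontal with |HV| = 47.8 and V on the +x side, so V = (47.80, 0.000). The tangent condition forces KV to be normal to HV, so K = V + (0, 7.3) = (47.80, 7.300). On A1, V sits at bearing -90° from K; a 115° counterclockwise sweep puts Q at bearing 25°, so Q = K + 7.3·(cos 25°, sin 25°) = (54.42, 10.39). Since A1 is tangent to QM there, KQ ⟂ QM, so QM runs along (−sin 25°, cos 25°); with |QM| = 33.7, M = (40.17, 40.93). Then |HM| = |M − H| = 57.35.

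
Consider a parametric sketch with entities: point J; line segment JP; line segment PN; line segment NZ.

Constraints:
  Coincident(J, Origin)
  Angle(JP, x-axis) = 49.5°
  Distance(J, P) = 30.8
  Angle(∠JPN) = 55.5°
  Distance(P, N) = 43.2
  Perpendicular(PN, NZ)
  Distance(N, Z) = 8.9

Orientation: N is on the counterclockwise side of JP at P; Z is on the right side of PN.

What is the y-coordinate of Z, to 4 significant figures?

36.79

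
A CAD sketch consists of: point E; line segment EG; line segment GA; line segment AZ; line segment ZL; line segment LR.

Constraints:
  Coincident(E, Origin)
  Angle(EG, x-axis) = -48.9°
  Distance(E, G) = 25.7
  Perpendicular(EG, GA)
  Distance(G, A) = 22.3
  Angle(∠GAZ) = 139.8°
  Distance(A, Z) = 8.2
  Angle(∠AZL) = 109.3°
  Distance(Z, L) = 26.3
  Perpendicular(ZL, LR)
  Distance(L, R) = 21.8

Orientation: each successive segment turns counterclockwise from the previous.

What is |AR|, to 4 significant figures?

32.24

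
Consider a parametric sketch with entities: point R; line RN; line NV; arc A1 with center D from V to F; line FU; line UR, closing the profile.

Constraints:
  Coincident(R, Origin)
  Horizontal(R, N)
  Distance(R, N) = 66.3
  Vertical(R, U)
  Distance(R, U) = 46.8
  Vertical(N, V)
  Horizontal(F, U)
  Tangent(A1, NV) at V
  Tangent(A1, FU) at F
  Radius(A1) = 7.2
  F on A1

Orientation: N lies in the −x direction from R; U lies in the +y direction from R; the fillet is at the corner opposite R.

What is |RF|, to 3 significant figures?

75.4

The virtual corner opposite R is at (-66.3, 46.8). A1 meets NV tangentially, so DV is at right angles to NV and the tangent condition forces DF to be normal to FU, with radius 7.2, so the center D sits 7.2 in from both sides at D = (-59.1, 39.6). That places the tangent points at V = (-66.3, 39.6) on NV and F = (-59.1, 46.8) on FU. Then |RF| = |F − R| = 75.4.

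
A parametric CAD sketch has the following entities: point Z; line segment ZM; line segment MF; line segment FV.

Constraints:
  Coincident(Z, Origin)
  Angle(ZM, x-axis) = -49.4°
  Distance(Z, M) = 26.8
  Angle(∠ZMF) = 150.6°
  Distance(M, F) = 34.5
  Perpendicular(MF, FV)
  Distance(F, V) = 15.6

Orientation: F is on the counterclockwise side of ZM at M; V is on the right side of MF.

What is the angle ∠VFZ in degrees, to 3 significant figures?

103°

Z is at the origin; ZM runs at -49.4° with length 26.8, so M = 26.8·(cos -49.4°, sin -49.4°) = (17.4, -20.3). ∠ZMF = 150.6°, so MF runs at -49.4° + (180° − 150.6°) = -20.0° from the x-axis; with |MF| = 34.5, F = M + 34.5·(cos -20.0°, sin -20.0°) = (49.9, -32.1). MF is perpendicular to FV; with |FV| = 15.6 on the right of MF, V = F + 15.6·(-0.342, -0.940) = (44.5, -46.8). Then cos ∠VFZ = FV·FZ / (|FV||FZ|), giving 103°.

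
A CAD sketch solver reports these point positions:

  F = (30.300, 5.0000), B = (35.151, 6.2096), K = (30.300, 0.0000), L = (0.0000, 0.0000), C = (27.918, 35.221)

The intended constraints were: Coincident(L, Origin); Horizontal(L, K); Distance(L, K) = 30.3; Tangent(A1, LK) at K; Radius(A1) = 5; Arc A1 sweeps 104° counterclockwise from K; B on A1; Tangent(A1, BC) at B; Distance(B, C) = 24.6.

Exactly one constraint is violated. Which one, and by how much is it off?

Distance(B, C) = 24.6 — off by 5.30.

L = (0.00, 0.00) ✓; L.y = 0.00, K.y = 0.00 ✓; |LK| = 30.30 ✓; ∠(FK, KL) = 90.00° ✓; |FK| = 5.000 ✓; bearing(F→B) − bearing(F→K) = 104.0° ✓; |FB| = 5.000 ✓; ∠(FB, BC) = 90.00° ✓; |BC| = 29.90 ✗.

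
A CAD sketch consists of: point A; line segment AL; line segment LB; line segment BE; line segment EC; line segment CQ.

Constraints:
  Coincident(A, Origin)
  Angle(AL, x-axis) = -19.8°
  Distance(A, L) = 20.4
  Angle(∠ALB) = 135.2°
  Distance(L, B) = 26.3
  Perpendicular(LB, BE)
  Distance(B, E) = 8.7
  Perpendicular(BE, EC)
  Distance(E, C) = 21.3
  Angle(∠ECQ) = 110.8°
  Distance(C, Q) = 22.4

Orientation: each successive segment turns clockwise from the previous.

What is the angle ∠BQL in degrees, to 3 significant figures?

53.7°

The perpendicularity gives EC at right angles to BE, so EC runs at 115°; with |EC| = 21.3, C = (13.5, -15.2). ∠ECQ = 110.8° gives CQ at 46.2° from the x-axis; with |CQ| = 22.4, Q = (29.0, 1.01). Then cos ∠BQL = QB·QL / (|QB||QL|), giving 53.7°.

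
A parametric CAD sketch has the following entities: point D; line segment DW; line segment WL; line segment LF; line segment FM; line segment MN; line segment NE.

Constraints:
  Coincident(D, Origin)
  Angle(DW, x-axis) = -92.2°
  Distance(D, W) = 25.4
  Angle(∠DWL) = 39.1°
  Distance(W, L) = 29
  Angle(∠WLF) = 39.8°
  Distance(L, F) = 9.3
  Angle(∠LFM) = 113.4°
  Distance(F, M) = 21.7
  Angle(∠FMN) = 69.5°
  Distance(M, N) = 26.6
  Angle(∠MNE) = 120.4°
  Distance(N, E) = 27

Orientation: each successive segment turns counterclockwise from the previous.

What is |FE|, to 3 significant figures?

32.8

D is at the origin; DW runs at -92.2° with length 25.4, so W = (-0.975, -25.4). ∠DWL = 39.1° gives WL at 48.7° from the x-axis; with |WL| = 29.0, L = (18.2, -3.59). ∠WLF = 39.8° gives LF at -171° from the x-axis; with |LF| = 9.3, F = (8.98, -5.03). ∠LFM = 113.4° gives FM at -105° from the x-axis; with |FM| = 21.7, M = (3.54, -26.0). ∠FMN = 69.5° gives MN at 6.00° from the x-axis; with |MN| = 26.6, N = (30.0, -23.3). ∠MNE = 120.4° gives NE at 65.6° from the x-axis; with |NE| = 27.0, E = (41.2, 1.33). Then |FE| = |E − F| = 32.8.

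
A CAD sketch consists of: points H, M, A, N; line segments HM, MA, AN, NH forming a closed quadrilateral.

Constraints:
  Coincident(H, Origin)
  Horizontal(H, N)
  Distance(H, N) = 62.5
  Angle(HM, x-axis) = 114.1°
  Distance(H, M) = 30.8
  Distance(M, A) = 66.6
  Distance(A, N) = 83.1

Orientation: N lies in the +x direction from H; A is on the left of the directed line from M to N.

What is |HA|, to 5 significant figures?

83.833

Checks: HM at 114.1° ✓; |MA| = 66.60 ✓; |AN| = 83.10 ✓.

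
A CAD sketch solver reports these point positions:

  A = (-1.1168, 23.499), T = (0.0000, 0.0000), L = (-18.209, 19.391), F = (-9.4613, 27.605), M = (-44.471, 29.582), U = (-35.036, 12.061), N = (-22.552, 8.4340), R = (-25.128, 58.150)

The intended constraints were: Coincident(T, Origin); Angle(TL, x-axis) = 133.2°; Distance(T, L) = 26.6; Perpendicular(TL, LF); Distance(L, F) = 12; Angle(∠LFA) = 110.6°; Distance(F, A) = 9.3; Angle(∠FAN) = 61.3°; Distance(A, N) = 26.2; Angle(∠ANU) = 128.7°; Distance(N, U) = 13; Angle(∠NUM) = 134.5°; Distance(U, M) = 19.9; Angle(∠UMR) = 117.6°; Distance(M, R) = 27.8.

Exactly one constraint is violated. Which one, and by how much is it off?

Distance(M, R) = 27.8 — off by 6.70.

T = (0.00, 0.00) ✓; TL at 133.2° ✓; |TL| = 26.60 ✓; ∠(TL, LF) = 90.00° ✓; |LF| = 12.00 ✓; ∠LFA = 110.6° ✓; |FA| = 9.300 ✓; ∠FAN = 61.30° ✓; |AN| = 26.20 ✓; ∠ANU = 128.7° ✓; |NU| = 13.00 ✓; ∠NUM = 134.5° ✓; |UM| = 19.90 ✓; ∠UMR = 117.6° ✓; |MR| = 34.50 ✗.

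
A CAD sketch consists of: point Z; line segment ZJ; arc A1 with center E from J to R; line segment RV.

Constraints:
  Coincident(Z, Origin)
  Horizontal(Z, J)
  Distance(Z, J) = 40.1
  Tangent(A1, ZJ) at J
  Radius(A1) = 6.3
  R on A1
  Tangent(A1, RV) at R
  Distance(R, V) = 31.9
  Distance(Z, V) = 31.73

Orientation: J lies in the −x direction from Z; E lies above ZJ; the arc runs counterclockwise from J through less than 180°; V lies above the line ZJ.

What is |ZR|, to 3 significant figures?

35.2

Z is at the origin; ZJ is horizontal with |ZJ| = 40.1 and J on the −x side, so J = (-40.1, 0.00). The tangent condition forces EJ to be normal to ZJ, so E = J + (0, 6.3) = (-40.1, 6.30). Since ER ⟂ RV (tangency), |EV| = √(6.3² + 31.9²) = 32.5 regardless of where R sits on A1. So V lies on both circle(Z, 31.73) and circle(E, 32.5); the above-ZJ intersection is V = (-15.6, 27.6). R is the foot of the tangent from V: R = (-35.1, 2.44).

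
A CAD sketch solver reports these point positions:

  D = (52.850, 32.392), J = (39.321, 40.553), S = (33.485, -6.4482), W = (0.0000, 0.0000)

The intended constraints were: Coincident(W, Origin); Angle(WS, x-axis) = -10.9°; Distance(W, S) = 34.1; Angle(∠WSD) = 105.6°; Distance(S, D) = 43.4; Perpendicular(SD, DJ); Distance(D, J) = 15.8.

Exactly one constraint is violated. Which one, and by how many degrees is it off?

Perpendicular(SD, DJ) — off by 4.60°.

W = (0.00, 0.00) ✓; WS at -10.90° ✓; |WS| = 34.10 ✓; ∠WSD = 105.6° ✓; |SD| = 43.40 ✓; ∠(SD, DJ) = 85.40° ✗; |DJ| = 15.80 ✓.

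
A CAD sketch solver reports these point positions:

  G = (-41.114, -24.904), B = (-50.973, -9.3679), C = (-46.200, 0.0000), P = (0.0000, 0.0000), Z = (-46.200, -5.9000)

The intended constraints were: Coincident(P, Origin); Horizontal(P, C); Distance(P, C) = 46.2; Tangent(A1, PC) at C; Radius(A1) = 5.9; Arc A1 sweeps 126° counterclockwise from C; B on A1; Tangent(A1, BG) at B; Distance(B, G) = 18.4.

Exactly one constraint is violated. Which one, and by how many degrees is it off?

Tangent(A1, BG) at B — off by 3.60°.

P = (0.00, 0.00) ✓; P.y = 0.00, C.y = 0.00 ✓; |PC| = 46.20 ✓; ∠(ZC, CP) = 90.00° ✓; |ZC| = 5.900 ✓; bearing(Z→B) − bearing(Z→C) = 126.0° ✓; |ZB| = 5.900 ✓; ∠(ZB, BG) = 93.60° ✗; |BG| = 18.40 ✓.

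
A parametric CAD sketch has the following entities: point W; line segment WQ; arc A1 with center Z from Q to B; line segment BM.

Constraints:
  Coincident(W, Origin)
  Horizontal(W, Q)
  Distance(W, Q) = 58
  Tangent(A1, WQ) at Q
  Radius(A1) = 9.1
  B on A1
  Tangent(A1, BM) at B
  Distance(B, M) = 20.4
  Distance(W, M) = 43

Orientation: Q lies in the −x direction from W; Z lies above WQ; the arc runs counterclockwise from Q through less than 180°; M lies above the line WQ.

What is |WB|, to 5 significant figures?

50.945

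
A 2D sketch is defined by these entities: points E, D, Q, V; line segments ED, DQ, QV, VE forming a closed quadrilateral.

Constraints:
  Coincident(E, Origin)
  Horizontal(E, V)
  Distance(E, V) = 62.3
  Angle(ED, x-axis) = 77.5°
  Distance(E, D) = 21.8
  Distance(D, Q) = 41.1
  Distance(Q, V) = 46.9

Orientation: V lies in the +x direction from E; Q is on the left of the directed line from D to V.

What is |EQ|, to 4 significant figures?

58.00

E is at the origin; EV is horizontal with |EV| = 62.3 and V in +x, so V = (62.3, 0). ED runs at 77.5° with |ED| = 21.8, so D = (4.718, 21.28). Q is determined by |DQ| = 41.1 and |QV| = 46.9 together: it lies at the intersection of circle(D, 41.1) and circle(V, 46.9). With |DV| = 61.39, the foot of the radical line on DV is 26.54 from D and the perpendicular offset is √(41.1² − 26.54²) = 31.38. Taking the left-of-DV solution: Q = (40.49, 41.52).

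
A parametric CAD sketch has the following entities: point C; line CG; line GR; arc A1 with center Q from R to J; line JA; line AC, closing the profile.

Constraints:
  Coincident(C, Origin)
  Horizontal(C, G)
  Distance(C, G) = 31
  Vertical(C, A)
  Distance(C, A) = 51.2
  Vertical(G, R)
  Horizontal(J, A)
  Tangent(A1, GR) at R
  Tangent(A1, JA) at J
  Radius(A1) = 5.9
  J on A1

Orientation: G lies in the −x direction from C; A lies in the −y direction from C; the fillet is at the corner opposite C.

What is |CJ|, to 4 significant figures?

57.02

C is at the origin; CG is horizontal with |CG| = 31.0 and G on the −x side, so G = (-31.00, 0.000). C and A share the same x with |CA| = 51.2 and A on the −y side, so A = (0.000, -51.20). The virtual corner opposite C is at (-31.00, -51.20). Since A1 is tangent to GR there, QR ⟂ GR and A1 meets JA tangentially, so QJ is at right angles to JA, with radius 5.9, so the center Q sits 5.9 in from both sides at Q = (-25.10, -45.30). That places the tangent points at R = (-31.00, -45.30) on GR and J = (-25.10, -51.20) on JA. Then |CJ| = |J − C| = 57.02.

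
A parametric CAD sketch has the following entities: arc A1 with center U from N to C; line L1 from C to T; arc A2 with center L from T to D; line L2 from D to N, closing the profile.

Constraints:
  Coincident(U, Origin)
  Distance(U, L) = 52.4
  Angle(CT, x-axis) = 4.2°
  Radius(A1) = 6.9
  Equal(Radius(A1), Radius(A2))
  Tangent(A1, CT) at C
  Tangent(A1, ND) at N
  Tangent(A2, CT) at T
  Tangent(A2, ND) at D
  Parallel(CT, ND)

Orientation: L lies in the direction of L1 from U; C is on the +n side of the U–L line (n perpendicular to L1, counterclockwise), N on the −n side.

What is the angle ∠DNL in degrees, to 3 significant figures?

7.50°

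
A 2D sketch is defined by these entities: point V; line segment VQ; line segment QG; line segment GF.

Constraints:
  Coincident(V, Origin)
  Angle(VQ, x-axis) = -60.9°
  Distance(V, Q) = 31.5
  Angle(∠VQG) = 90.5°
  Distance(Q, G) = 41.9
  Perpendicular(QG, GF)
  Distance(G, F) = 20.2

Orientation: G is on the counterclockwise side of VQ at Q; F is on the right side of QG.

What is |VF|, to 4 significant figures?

66.72

∠VQG = 90.5°, so QG runs at -60.9° + (180° − 90.5°) = 28.60° from the x-axis; with |QG| = 41.9, G = Q + 41.9·(cos 28.60°, sin 28.60°) = (52.11, -7.467). The perpendicularity gives GF at right angles to QG; with |GF| = 20.2 on the right of QG, F = G + 20.2·(0.4787, -0.8780) = (61.78, -25.20). Then |VF| = |F − V| = 66.72.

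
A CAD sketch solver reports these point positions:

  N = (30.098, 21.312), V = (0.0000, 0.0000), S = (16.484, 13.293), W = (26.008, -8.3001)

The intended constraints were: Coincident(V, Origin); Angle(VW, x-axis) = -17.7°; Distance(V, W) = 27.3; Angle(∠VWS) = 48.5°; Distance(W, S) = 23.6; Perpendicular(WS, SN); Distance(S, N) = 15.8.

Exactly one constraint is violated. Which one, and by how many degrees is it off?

Perpendicular(WS, SN) — off by 6.70°.

V = (0.00, 0.00) ✓; VW at -17.70° ✓; |VW| = 27.30 ✓; ∠VWS = 48.50° ✓; |WS| = 23.60 ✓; ∠(WS, SN) = 83.30° ✗; |SN| = 15.80 ✓.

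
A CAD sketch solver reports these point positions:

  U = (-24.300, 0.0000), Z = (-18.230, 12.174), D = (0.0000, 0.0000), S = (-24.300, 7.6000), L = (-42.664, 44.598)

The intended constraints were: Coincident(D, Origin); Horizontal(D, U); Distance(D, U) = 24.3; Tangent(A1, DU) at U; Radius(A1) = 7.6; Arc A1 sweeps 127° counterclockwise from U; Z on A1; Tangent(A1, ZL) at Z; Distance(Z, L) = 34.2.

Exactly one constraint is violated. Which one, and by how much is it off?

Distance(Z, L) = 34.2 — off by 6.40.

D = (0.00, 0.00) ✓; D.y = 0.00, U.y = 0.00 ✓; |DU| = 24.30 ✓; ∠(SU, UD) = 90.00° ✓; |SU| = 7.600 ✓; bearing(S→Z) − bearing(S→U) = 127.0° ✓; |SZ| = 7.600 ✓; ∠(SZ, ZL) = 90.00° ✓; |ZL| = 40.60 ✗.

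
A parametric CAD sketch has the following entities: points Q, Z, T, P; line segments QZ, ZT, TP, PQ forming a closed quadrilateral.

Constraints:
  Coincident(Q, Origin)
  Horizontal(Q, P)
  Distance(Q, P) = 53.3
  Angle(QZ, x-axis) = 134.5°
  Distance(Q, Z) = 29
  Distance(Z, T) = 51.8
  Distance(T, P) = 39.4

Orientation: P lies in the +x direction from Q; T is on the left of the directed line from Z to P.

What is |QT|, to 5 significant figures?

43.983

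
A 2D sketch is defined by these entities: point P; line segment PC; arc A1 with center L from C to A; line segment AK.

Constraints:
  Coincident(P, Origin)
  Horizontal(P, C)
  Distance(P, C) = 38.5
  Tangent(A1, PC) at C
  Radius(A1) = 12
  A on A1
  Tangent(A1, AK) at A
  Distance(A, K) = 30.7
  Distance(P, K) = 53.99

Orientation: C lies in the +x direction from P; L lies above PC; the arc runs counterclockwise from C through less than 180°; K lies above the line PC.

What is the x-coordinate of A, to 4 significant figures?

48.41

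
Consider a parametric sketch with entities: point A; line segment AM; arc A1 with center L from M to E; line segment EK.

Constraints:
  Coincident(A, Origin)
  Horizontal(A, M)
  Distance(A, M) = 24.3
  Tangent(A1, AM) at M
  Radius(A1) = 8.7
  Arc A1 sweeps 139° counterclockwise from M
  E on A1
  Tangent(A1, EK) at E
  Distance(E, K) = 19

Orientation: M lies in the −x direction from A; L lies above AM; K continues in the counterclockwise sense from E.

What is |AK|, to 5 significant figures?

43.052

On A1, M sits at bearing -90° from L; a 139° counterclockwise sweep puts E at bearing 49°, so E = L + 8.7·(cos 49°, sin 49°) = (-18.592, 15.266). The tangent condition forces LE to be normal to EK, so EK runs along (−sin 49°, cos 49°); with |EK| = 19.0, K = (-32.932, 27.731). Then |AK| = |K − A| = 43.052.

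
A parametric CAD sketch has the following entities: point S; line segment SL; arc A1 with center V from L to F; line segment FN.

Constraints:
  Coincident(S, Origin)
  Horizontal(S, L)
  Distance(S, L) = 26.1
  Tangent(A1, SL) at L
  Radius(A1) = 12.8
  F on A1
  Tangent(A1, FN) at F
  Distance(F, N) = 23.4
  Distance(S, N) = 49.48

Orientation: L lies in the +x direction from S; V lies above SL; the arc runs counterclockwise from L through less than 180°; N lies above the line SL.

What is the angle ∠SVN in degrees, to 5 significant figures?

125.11°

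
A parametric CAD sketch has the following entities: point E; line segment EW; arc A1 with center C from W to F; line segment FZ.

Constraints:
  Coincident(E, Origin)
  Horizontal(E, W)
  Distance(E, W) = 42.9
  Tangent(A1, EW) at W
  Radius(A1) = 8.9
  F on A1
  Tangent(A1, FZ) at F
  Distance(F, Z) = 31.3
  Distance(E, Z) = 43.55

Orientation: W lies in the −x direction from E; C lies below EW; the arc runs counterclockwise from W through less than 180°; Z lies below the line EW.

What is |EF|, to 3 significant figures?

51.1

Checks: |CF| = 8.900 ✓; ∠(CF, FZ) = 90.00° ✓; |FZ| = 31.30 ✓; |EZ| = 43.55 ✓.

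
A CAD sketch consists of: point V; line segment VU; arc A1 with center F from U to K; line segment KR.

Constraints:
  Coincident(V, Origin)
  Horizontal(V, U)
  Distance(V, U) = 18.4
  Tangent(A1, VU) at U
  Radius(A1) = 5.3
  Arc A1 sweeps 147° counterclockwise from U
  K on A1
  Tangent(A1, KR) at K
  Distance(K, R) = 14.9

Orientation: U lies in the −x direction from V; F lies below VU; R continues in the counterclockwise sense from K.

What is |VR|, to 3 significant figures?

19.9

On A1, U sits at bearing 90° from F; a 147° counterclockwise sweep puts K at bearing 237°, so K = F + 5.3·(cos 237°, sin 237°) = (-21.3, -9.74). Tangency of A1 to KR means the radius FK is perpendicular to KR, so KR runs along (−sin 237°, cos 237°); with |KR| = 14.9, R = (-8.79, -17.9). Then |VR| = |R − V| = 19.9.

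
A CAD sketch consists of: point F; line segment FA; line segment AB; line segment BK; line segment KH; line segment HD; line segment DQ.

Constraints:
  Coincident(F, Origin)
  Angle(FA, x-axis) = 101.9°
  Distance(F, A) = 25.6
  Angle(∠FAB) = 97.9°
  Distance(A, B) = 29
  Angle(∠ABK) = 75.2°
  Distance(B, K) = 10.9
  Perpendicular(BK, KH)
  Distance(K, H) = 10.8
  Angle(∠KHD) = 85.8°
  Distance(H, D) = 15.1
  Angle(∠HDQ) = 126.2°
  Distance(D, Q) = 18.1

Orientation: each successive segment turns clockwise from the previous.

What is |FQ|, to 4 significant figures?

55.74

∠KHD = 85.8° gives HD at 90.80° from the x-axis; with |HD| = 15.1, D = (11.99, 38.17). ∠HDQ = 126.2° gives DQ at 37.00° from the x-axis; with |DQ| = 18.1, Q = (26.44, 49.06). Then |FQ| = |Q − F| = 55.74.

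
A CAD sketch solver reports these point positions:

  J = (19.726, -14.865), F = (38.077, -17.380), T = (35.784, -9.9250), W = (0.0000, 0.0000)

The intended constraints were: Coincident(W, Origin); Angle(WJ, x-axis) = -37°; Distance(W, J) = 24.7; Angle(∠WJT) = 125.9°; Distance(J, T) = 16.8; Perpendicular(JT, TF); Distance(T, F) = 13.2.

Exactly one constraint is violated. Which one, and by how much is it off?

Distance(T, F) = 13.2 — off by 5.40.

W = (0.00, 0.00) ✓; WJ at -37.00° ✓; |WJ| = 24.70 ✓; ∠WJT = 125.9° ✓; |JT| = 16.80 ✓; ∠(JT, TF) = 90.00° ✓; |TF| = 7.800 ✗.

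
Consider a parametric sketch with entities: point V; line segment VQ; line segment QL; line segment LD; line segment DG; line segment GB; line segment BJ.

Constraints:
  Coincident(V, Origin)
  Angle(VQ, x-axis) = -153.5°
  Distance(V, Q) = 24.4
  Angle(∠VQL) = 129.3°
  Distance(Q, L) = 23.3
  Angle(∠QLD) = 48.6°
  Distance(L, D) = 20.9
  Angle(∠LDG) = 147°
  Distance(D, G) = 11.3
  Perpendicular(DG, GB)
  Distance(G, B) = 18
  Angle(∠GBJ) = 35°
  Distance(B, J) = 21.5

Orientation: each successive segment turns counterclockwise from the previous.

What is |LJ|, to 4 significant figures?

19.82

DG is perpendicular to GB, so GB runs at 151.6°; with |GB| = 18.0, B = (-19.11, -5.102). ∠GBJ = 35.0° gives BJ at -63.40° from the x-axis; with |BJ| = 21.5, J = (-9.481, -24.33). Then |LJ| = |J − L| = 19.82.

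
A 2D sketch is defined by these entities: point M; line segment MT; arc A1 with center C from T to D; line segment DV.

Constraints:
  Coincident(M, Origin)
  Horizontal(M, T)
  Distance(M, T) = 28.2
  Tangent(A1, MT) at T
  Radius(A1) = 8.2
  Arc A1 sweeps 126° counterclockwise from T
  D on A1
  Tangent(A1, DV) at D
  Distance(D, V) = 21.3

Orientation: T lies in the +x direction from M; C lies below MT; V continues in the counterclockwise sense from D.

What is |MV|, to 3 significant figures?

45.6

M is at the origin; MT is horizontal with |MT| = 28.2 and T on the +x side, so T = (28.2, 0.00). A1 meets MT tangentially, so CT is at right angles to MT, so C = T + (0, -8.2) = (28.2, -8.20). On A1, T sits at bearing 90° from C; a 126° counterclockwise sweep puts D at bearing 216°, so D = C + 8.2·(cos 216°, sin 216°) = (21.6, -13.0). The tangent condition forces CD to be normal to DV, so DV runs along (−sin 216°, cos 216°); with |DV| = 21.3, V = (34.1, -30.3). Then |MV| = |V − M| = 45.6.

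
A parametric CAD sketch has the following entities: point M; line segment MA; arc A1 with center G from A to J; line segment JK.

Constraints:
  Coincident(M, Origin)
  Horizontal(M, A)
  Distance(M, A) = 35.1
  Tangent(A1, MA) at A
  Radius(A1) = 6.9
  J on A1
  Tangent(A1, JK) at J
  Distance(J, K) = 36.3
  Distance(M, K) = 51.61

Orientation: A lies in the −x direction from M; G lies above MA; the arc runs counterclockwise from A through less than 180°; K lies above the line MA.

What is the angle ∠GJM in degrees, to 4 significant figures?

166.2°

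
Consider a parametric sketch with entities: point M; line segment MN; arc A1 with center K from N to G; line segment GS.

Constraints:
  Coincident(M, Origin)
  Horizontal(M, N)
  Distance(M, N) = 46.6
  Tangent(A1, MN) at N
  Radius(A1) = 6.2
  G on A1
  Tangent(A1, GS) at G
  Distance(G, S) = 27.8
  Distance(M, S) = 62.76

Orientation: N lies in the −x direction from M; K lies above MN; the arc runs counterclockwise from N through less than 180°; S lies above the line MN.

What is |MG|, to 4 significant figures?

41.92

M is at the origin; M and N share the same y with |MN| = 46.6 and N on the −x side, so N = (-46.60, 0.000). The tangent condition forces KN to be normal to MN, so K = N + (0, 6.2) = (-46.60, 6.200). Since KG ⟂ GS (tangency), |KS| = √(6.2² + 27.8²) = 28.48 regardless of where G sits on A1. So S lies on both circle(M, 62.76) and circle(K, 28.48); the above-MN intersection is S = (-52.74, 34.01). G is the foot of the tangent from S: G = (-40.98, 8.823).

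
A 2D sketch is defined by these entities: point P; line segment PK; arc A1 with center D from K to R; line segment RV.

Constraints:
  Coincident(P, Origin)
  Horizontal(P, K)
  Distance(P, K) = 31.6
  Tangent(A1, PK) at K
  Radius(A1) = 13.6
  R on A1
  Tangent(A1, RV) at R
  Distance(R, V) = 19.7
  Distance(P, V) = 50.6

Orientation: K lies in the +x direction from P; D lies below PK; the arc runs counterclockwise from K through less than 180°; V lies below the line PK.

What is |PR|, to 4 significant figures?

30.92

Checks: |DK| = 13.60 ✓; |DR| = 13.60 ✓; ∠(DR, RV) = 90.00° ✓; |RV| = 19.70 ✓; |PV| = 50.60 ✓.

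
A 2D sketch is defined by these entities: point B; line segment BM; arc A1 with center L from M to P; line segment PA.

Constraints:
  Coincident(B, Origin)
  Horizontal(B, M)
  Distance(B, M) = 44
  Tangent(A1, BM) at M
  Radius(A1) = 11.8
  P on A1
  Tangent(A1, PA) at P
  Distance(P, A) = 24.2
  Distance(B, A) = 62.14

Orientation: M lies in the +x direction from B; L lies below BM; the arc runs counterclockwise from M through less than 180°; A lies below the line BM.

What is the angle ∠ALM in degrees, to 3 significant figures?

169°

B is at the origin; BM is horizontal with |BM| = 44.0 and M on the +x side, so M = (44.0, 0.00). The tangent condition forces LM to be normal to BM, so L = M + (0, -11.8) = (44.0, -11.8). Since LP ⟂ PA (tangency), |LA| = √(11.8² + 24.2²) = 26.9 regardless of where P sits on A1. So A lies on both circle(B, 62.14) and circle(L, 26.9); the below-BM intersection is A = (49.0, -38.3). P is the foot of the tangent from A: P = (34.5, -18.8).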